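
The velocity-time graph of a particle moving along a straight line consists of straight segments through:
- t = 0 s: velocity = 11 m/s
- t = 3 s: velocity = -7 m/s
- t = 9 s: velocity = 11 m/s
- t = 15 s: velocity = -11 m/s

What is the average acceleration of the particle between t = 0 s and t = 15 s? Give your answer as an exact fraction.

Average acceleration = Δv/Δt = (-11 − 11)/(15 − 0) = -22/15 m/s².

-22/15 m/s²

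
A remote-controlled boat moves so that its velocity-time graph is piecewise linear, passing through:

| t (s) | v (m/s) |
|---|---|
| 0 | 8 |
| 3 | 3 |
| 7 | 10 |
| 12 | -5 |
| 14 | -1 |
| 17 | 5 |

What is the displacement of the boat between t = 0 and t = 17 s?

Displacement is the signed area under the v-t curve.
0–3 s: ½(8 + 3)(3) = 16.5 m
3–7 s: ½(3 + 10)(4) = 26 m
7–12 s: ½(10 + -5)(5) = 12.5 m
12–14 s: ½(-5 + -1)(2) = -6 m
14–17 s: ½(-1 + 5)(3) = 6 m
Net displacement = 55 m

55 m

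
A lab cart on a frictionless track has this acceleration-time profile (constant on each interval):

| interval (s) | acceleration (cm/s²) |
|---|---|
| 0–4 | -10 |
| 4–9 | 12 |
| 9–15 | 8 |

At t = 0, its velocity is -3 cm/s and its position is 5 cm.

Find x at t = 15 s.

On each constant-a segment, Δv = aΔt and Δx = v₀Δt + ½aΔt²; chain segment to segment.
0–4 s: v starts -3 cm/s; Δx = -3·4 + ½·-10·4² = -92 cm; v ends -43 cm/s.
4–9 s: v starts -43 cm/s; Δx = -43·5 + ½·12·5² = -65 cm; v ends 17 cm/s.
9–15 s: v starts 17 cm/s; Δx = 17·6 + ½·8·6² = 246 cm; v ends 65 cm/s.
x(15) = 5 + Σ Δx = 94 cm.

94 cm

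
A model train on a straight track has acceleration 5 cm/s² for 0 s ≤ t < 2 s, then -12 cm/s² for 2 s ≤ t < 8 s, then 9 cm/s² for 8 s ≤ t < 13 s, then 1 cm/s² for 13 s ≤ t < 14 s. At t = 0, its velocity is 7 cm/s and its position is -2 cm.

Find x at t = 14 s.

On each constant-a segment, Δv = aΔt and Δx = v₀Δt + ½aΔt²; chain segment to segment.
0–2 s: v starts 7 cm/s; Δx = 7·2 + ½·5·2² = 24 cm; v ends 17 cm/s.
2–8 s: v starts 17 cm/s; Δx = 17·6 + ½·-12·6² = -114 cm; v ends -55 cm/s.
8–13 s: v starts -55 cm/s; Δx = -55·5 + ½·9·5² = -162.5 cm; v ends -10 cm/s.
13–14 s: v starts -10 cm/s; Δx = -10·1 + ½·1·1² = -9.5 cm; v ends -9 cm/s.
x(14) = -2 + Σ Δx = -264 cm.

-264 cm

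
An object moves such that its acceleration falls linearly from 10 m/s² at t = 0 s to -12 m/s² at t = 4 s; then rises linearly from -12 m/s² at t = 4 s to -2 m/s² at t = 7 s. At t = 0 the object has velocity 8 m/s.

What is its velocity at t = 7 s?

-17 m/s

Δv equals the area under the a-t graph; then v = v₀ + Δv.
0–4 s: ½(10 + -12)(4) = -4 m/s
4–7 s: ½(-12 + -2)(3) = -21 m/s
Δv = -25 m/s, so v(7) = 8 + (-25) = -17 m/s.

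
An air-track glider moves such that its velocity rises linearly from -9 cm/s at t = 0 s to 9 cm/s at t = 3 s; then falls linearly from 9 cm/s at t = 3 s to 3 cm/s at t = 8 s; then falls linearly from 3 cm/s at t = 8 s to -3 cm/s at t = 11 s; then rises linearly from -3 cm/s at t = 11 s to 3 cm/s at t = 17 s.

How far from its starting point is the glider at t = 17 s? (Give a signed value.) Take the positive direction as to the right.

30 cm

Displacement is the signed area under the v-t curve.
0–3 s: ½(-9 + 9)(3) = 0 cm
3–8 s: ½(9 + 3)(5) = 30 cm
8–11 s: ½(3 + -3)(3) = 0 cm
11–17 s: ½(-3 + 3)(6) = 0 cm
Net displacement = 30 cm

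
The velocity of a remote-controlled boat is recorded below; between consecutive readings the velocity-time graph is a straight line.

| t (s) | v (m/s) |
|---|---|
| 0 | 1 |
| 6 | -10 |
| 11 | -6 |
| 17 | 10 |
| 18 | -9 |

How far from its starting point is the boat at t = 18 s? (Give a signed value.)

-54.5 m

Net displacement equals the area under the velocity-time graph (areas below the axis count negative).
0–6 s: ½(1 + -10)(6) = -27 m
6–11 s: ½(-10 + -6)(5) = -40 m
11–17 s: ½(-6 + 10)(6) = 12 m
17–18 s: ½(10 + -9)(1) = 0.5 m
Net displacement = -54.5 m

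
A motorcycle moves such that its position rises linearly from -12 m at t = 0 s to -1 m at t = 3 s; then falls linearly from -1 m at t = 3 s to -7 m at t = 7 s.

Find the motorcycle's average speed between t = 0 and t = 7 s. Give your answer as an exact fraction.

Average speed = (total path length)/(elapsed time); on a piecewise-linear x-t graph the path length is Σ|Δx|.
0–3 s: |Δx| = |-1 − -12| = 11 m
3–7 s: |Δx| = |-7 − -1| = 6 m
Total path = 17 m; average speed = 17/7 = 17/7 m/s.

17/7 m/s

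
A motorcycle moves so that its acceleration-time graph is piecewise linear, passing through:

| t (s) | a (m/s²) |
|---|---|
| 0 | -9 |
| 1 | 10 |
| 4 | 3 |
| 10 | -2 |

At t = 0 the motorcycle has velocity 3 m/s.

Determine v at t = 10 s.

26 m/s

Δv equals the area under the a-t graph; then v = v₀ + Δv.
0–1 s: ½(-9 + 10)(1) = 0.5 m/s
1–4 s: ½(10 + 3)(3) = 19.5 m/s
4–10 s: ½(3 + -2)(6) = 3 m/s
Δv = 23 m/s, so v(10) = 3 + (23) = 26 m/s.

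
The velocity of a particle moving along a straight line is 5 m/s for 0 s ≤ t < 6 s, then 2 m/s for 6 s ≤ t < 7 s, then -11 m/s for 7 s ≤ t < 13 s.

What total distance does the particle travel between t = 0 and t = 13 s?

Total distance travelled is ∫|v| dt — sum the magnitudes of each area piece.
0–6 s: |5| × 6 = 30 m
6–7 s: |2| × 1 = 2 m
7–13 s: |-11| × 6 = 66 m
Total distance = 98 m

98 m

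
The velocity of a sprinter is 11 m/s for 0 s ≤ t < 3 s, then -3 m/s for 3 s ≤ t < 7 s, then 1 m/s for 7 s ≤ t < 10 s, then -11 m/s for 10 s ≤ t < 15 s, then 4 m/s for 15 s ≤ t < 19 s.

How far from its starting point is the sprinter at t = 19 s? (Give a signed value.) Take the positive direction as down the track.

Displacement is the signed area under the v-t curve.
0–3 s: 11 × 3 = 33 m
3–7 s: -3 × 4 = -12 m
7–10 s: 1 × 3 = 3 m
10–15 s: -11 × 5 = -55 m
15–19 s: 4 × 4 = 16 m
Net displacement = -15 m

-15 m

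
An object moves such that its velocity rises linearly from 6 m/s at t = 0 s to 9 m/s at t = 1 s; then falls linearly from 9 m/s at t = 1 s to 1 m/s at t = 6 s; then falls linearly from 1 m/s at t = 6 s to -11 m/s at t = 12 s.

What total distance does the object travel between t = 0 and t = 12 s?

63 m

Total distance travelled is ∫|v| dt — sum the magnitudes of each area piece.
0–1 s: |½(6 + 9)(1)| = 7.5 m
1–6 s: |½(9 + 1)(5)| = 25 m
6–12 s: v = 0 at t = 6.5 s; triangle areas 0.25 + 30.25 = 30.5 m
Total distance = 63 m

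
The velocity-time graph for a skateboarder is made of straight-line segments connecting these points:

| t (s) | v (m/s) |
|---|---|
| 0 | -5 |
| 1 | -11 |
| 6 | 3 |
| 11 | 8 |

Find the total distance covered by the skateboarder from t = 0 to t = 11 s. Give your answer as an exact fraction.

411/7 m

Total distance travelled is ∫|v| dt — sum the magnitudes of each area piece.
0–1 s: |½(-5 + -11)(1)| = 8 m
1–6 s: v = 0 at t = 69/14 s; triangle areas 605/28 + 45/28 = 325/14 m
6–11 s: |½(3 + 8)(5)| = 27.5 m
Total distance = 411/7 m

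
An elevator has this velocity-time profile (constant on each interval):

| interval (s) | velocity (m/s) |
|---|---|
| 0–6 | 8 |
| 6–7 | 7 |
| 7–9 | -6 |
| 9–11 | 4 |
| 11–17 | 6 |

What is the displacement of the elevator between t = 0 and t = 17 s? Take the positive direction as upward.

87 m

Displacement is the signed area under the v-t curve.
0–6 s: 8 × 6 = 48 m
6–7 s: 7 × 1 = 7 m
7–9 s: -6 × 2 = -12 m
9–11 s: 4 × 2 = 8 m
11–17 s: 6 × 6 = 36 m
Net displacement = 87 m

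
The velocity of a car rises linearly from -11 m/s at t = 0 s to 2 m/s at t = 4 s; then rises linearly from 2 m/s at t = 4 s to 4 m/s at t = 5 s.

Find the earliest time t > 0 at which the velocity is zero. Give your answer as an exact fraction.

v changes sign on 0–4 s (from -11 to 2); the graph is linear there, so v = 0 at t = 0 + (11)·(4 − 0)/(2 − -11) = 44/13 s.

t = 44/13 s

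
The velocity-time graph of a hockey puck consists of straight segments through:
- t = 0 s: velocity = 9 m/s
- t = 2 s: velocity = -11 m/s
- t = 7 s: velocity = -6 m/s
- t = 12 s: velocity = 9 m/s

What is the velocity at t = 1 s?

On 0–2 s the graph is linear from 9 to -11 m/s: v(1) = 9 + (-11 − 9)·(1 − 0)/(2 − 0) = -1 m/s.

-1 m/s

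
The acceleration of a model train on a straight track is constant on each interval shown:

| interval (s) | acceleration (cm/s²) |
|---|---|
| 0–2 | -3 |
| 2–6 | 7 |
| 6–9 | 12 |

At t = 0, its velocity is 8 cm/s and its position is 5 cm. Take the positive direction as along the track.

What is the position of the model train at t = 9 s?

On each constant-a segment, Δv = aΔt and Δx = v₀Δt + ½aΔt²; chain segment to segment.
0–2 s: v starts 8 cm/s; Δx = 8·2 + ½·-3·2² = 10 cm; v ends 2 cm/s.
2–6 s: v starts 2 cm/s; Δx = 2·4 + ½·7·4² = 64 cm; v ends 30 cm/s.
6–9 s: v starts 30 cm/s; Δx = 30·3 + ½·12·3² = 144 cm; v ends 66 cm/s.
x(9) = 5 + Σ Δx = 223 cm.

223 cm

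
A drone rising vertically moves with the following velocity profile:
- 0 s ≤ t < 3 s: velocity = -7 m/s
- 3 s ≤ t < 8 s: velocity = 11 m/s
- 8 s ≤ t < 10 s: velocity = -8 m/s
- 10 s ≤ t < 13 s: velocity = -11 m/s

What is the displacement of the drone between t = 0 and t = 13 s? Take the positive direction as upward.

-15 m

Displacement is the signed area under the v-t curve.
0–3 s: -7 × 3 = -21 m
3–8 s: 11 × 5 = 55 m
8–10 s: -8 × 2 = -16 m
10–13 s: -11 × 3 = -33 m
Net displacement = -15 m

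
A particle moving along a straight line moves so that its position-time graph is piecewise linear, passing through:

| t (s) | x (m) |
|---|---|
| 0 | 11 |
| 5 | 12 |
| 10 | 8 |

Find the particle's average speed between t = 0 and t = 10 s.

0.5 m/s

Average speed = (total path length)/(elapsed time); on a piecewise-linear x-t graph the path length is Σ|Δx|.
0–5 s: |Δx| = |12 − 11| = 1 m
5–10 s: |Δx| = |8 − 12| = 4 m
Total path = 5 m; average speed = 5/10 = 0.5 m/s.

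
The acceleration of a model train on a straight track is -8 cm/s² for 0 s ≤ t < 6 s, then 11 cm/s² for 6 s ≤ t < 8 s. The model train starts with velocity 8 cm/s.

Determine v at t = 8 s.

-18 cm/s

Δv equals the area under the a-t graph; then v = v₀ + Δv.
0–6 s: -8 × 6 = -48 cm/s
6–8 s: 11 × 2 = 22 cm/s
Δv = -26 cm/s, so v(8) = 8 + (-26) = -18 cm/s.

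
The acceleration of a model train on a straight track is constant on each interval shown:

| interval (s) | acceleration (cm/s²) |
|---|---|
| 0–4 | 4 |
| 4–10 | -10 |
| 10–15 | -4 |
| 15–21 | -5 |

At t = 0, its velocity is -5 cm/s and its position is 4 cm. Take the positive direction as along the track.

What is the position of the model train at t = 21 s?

On each constant-a segment, Δv = aΔt and Δx = v₀Δt + ½aΔt²; chain segment to segment.
0–4 s: v starts -5 cm/s; Δx = -5·4 + ½·4·4² = 12 cm; v ends 11 cm/s.
4–10 s: v starts 11 cm/s; Δx = 11·6 + ½·-10·6² = -114 cm; v ends -49 cm/s.
10–15 s: v starts -49 cm/s; Δx = -49·5 + ½·-4·5² = -295 cm; v ends -69 cm/s.
15–21 s: v starts -69 cm/s; Δx = -69·6 + ½·-5·6² = -504 cm; v ends -99 cm/s.
x(21) = 4 + Σ Δx = -897 cm.

-897 cm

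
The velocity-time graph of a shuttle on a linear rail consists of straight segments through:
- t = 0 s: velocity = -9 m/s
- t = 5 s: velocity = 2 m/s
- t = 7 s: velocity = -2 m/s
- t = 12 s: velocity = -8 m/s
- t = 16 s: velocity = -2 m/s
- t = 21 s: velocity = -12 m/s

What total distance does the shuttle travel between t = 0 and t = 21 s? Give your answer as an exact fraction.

Total distance travelled is ∫|v| dt — sum the magnitudes of each area piece.
0–5 s: v = 0 at t = 45/11 s; triangle areas 405/22 + 10/11 = 425/22 m
5–7 s: v = 0 at t = 6 s; triangle areas 1 + 1 = 2 m
7–12 s: |½(-2 + -8)(5)| = 25 m
12–16 s: |½(-8 + -2)(4)| = 20 m
16–21 s: |½(-2 + -12)(5)| = 35 m
Total distance = 2229/22 m

2229/22 m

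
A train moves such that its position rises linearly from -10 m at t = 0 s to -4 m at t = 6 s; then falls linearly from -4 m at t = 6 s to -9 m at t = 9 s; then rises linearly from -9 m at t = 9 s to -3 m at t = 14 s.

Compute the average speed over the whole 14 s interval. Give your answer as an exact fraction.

17/14 m/s

Average speed = (total path length)/(elapsed time); on a piecewise-linear x-t graph the path length is Σ|Δx|.
0–6 s: |Δx| = |-4 − -10| = 6 m
6–9 s: |Δx| = |-9 − -4| = 5 m
9–14 s: |Δx| = |-3 − -9| = 6 m
Total path = 17 m; average speed = 17/14 = 17/14 m/s.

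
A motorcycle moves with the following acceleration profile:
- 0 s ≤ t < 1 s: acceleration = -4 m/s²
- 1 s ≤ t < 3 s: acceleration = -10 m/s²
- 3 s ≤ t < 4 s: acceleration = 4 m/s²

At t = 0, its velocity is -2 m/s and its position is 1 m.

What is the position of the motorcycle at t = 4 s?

On each constant-a segment, Δv = aΔt and Δx = v₀Δt + ½aΔt²; chain segment to segment.
0–1 s: v starts -2 m/s; Δx = -2·1 + ½·-4·1² = -4 m; v ends -6 m/s.
1–3 s: v starts -6 m/s; Δx = -6·2 + ½·-10·2² = -32 m; v ends -26 m/s.
3–4 s: v starts -26 m/s; Δx = -26·1 + ½·4·1² = -24 m; v ends -22 m/s.
x(4) = 1 + Σ Δx = -59 m.

-59 m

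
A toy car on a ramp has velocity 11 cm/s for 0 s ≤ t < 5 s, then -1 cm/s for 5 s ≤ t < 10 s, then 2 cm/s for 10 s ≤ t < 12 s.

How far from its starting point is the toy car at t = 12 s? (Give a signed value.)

54 cm

Net displacement equals the area under the velocity-time graph (areas below the axis count negative).
0–5 s: 11 × 5 = 55 cm
5–10 s: -1 × 5 = -5 cm
10–12 s: 2 × 2 = 4 cm
Net displacement = 54 cm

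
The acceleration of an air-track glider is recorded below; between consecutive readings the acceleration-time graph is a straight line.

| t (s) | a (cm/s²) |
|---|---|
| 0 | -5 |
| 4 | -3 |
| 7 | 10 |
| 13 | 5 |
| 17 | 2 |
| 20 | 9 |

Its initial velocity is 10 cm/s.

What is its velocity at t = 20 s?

80 cm/s

Δv equals the area under the a-t graph; then v = v₀ + Δv.
0–4 s: ½(-5 + -3)(4) = -16 cm/s
4–7 s: ½(-3 + 10)(3) = 10.5 cm/s
7–13 s: ½(10 + 5)(6) = 45 cm/s
13–17 s: ½(5 + 2)(4) = 14 cm/s
17–20 s: ½(2 + 9)(3) = 16.5 cm/s
Δv = 70 cm/s, so v(20) = 10 + (70) = 80 cm/s.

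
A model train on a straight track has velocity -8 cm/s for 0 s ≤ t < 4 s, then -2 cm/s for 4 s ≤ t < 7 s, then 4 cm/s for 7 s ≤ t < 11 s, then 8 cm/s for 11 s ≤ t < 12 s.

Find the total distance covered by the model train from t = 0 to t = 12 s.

Distance (not displacement) is the total path length: add the absolute areas under v-t.
0–4 s: |-8| × 4 = 32 cm
4–7 s: |-2| × 3 = 6 cm
7–11 s: |4| × 4 = 16 cm
11–12 s: |8| × 1 = 8 cm
Total distance = 62 cm

62 cm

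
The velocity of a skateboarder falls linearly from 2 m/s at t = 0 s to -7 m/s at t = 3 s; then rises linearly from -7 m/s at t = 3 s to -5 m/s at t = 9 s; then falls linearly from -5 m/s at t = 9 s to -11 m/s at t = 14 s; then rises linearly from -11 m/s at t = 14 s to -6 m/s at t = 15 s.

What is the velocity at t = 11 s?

-7.4 m/s

On 9–14 s the graph is linear from -5 to -11 m/s: v(11) = -5 + (-11 − -5)·(11 − 9)/(14 − 9) = -7.4 m/s.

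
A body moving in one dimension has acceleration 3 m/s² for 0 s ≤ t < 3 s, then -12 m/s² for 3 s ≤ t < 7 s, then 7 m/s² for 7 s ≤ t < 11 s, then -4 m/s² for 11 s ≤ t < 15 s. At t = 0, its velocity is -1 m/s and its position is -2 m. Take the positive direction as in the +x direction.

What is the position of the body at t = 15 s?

-239.5 m

On each constant-a segment, Δv = aΔt and Δx = v₀Δt + ½aΔt²; chain segment to segment.
0–3 s: v starts -1 m/s; Δx = -1·3 + ½·3·3² = 10.5 m; v ends 8 m/s.
3–7 s: v starts 8 m/s; Δx = 8·4 + ½·-12·4² = -64 m; v ends -40 m/s.
7–11 s: v starts -40 m/s; Δx = -40·4 + ½·7·4² = -104 m; v ends -12 m/s.
11–15 s: v starts -12 m/s; Δx = -12·4 + ½·-4·4² = -80 m; v ends -28 m/s.
x(15) = -2 + Σ Δx = -239.5 m.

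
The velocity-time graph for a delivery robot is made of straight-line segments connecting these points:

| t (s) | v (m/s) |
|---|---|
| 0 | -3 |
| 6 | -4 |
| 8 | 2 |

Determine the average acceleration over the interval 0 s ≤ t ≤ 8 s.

Average acceleration = Δv/Δt = (2 − -3)/(8 − 0) = 0.625 m/s².

0.625 m/s²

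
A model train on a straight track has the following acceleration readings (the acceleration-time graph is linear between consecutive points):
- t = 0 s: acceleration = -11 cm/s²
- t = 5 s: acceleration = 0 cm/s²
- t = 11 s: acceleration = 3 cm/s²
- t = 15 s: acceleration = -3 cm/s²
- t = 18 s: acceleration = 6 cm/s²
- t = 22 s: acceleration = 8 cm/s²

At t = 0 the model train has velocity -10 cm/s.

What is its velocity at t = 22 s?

4 cm/s

Δv equals the area under the a-t graph; then v = v₀ + Δv.
0–5 s: ½(-11 + 0)(5) = -27.5 cm/s
5–11 s: ½(0 + 3)(6) = 9 cm/s
11–15 s: ½(3 + -3)(4) = 0 cm/s
15–18 s: ½(-3 + 6)(3) = 4.5 cm/s
18–22 s: ½(6 + 8)(4) = 28 cm/s
Δv = 14 cm/s, so v(22) = -10 + (14) = 4 cm/s.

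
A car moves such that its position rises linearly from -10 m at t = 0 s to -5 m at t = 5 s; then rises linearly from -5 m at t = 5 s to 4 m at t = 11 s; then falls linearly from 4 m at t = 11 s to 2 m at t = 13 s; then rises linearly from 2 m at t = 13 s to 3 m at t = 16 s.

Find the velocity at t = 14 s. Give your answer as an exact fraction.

1/3 m/s

Velocity is the slope of the x-t graph on 13–16 s: (3 − 2)/(16 − 13) = 1/3 m/s.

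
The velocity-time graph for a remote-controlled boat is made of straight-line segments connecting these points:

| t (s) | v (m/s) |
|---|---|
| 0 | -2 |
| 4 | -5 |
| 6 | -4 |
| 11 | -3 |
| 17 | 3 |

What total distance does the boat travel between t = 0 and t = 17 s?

49.5 m

Distance (not displacement) is the total path length: add the absolute areas under v-t.
0–4 s: |½(-2 + -5)(4)| = 14 m
4–6 s: |½(-5 + -4)(2)| = 9 m
6–11 s: |½(-4 + -3)(5)| = 17.5 m
11–17 s: v = 0 at t = 14 s; triangle areas 4.5 + 4.5 = 9 m
Total distance = 49.5 m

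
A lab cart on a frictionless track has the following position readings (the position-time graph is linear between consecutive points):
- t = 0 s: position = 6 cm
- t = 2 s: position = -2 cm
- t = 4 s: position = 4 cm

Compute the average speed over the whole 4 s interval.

3.5 cm/s

Average speed = (total path length)/(elapsed time); on a piecewise-linear x-t graph the path length is Σ|Δx|.
0–2 s: |Δx| = |-2 − 6| = 8 cm
2–4 s: |Δx| = |4 − -2| = 6 cm
Total path = 14 cm; average speed = 14/4 = 3.5 cm/s.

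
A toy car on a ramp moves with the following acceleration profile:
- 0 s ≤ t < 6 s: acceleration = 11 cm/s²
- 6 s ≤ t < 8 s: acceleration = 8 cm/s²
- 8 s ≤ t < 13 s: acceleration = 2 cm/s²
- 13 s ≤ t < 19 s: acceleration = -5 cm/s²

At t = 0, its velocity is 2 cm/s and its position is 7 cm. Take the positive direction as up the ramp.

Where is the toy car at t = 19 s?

On each constant-a segment, Δv = aΔt and Δx = v₀Δt + ½aΔt²; chain segment to segment.
0–6 s: v starts 2 cm/s; Δx = 2·6 + ½·11·6² = 210 cm; v ends 68 cm/s.
6–8 s: v starts 68 cm/s; Δx = 68·2 + ½·8·2² = 152 cm; v ends 84 cm/s.
8–13 s: v starts 84 cm/s; Δx = 84·5 + ½·2·5² = 445 cm; v ends 94 cm/s.
13–19 s: v starts 94 cm/s; Δx = 94·6 + ½·-5·6² = 474 cm; v ends 64 cm/s.
x(19) = 7 + Σ Δx = 1288 cm.

1288 cm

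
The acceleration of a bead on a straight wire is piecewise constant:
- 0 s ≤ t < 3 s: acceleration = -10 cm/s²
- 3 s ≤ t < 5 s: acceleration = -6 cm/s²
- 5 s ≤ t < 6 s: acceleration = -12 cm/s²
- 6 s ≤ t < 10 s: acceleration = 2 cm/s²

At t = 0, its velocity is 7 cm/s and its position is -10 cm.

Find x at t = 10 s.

-305 cm

On each constant-a segment, Δv = aΔt and Δx = v₀Δt + ½aΔt²; chain segment to segment.
0–3 s: v starts 7 cm/s; Δx = 7·3 + ½·-10·3² = -24 cm; v ends -23 cm/s.
3–5 s: v starts -23 cm/s; Δx = -23·2 + ½·-6·2² = -58 cm; v ends -35 cm/s.
5–6 s: v starts -35 cm/s; Δx = -35·1 + ½·-12·1² = -41 cm; v ends -47 cm/s.
6–10 s: v starts -47 cm/s; Δx = -47·4 + ½·2·4² = -172 cm; v ends -39 cm/s.
x(10) = -10 + Σ Δx = -305 cm.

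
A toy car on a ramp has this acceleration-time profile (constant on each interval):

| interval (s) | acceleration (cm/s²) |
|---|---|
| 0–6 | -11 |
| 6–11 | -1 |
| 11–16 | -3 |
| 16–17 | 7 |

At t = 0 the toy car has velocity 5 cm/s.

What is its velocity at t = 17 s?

Δv equals the area under the a-t graph; then v = v₀ + Δv.
0–6 s: -11 × 6 = -66 cm/s
6–11 s: -1 × 5 = -5 cm/s
11–16 s: -3 × 5 = -15 cm/s
16–17 s: 7 × 1 = 7 cm/s
Δv = -79 cm/s, so v(17) = 5 + (-79) = -74 cm/s.

-74 cm/s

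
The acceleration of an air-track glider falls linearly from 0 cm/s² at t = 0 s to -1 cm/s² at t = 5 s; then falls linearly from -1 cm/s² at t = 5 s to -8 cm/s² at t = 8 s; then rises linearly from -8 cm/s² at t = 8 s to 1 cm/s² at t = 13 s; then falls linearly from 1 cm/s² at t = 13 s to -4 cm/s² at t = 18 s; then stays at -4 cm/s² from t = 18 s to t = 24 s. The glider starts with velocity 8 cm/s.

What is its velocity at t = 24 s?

Δv equals the area under the a-t graph; then v = v₀ + Δv.
0–5 s: ½(0 + -1)(5) = -2.5 cm/s
5–8 s: ½(-1 + -8)(3) = -13.5 cm/s
8–13 s: ½(-8 + 1)(5) = -17.5 cm/s
13–18 s: ½(1 + -4)(5) = -7.5 cm/s
18–24 s: -4 × 6 = -24 cm/s
Δv = -65 cm/s, so v(24) = 8 + (-65) = -57 cm/s.

-57 cm/s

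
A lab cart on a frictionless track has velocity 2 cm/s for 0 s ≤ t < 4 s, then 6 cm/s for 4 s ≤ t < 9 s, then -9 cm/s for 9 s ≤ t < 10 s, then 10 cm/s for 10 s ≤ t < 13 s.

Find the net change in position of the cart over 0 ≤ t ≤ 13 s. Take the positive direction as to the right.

59 cm

Net displacement equals the area under the velocity-time graph (areas below the axis count negative).
0–4 s: 2 × 4 = 8 cm
4–9 s: 6 × 5 = 30 cm
9–10 s: -9 × 1 = -9 cm
10–13 s: 10 × 3 = 30 cm
Net displacement = 59 cm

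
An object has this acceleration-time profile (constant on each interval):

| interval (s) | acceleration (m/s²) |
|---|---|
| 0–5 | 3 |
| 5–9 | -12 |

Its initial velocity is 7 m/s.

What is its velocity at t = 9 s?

Δv equals the area under the a-t graph; then v = v₀ + Δv.
0–5 s: 3 × 5 = 15 m/s
5–9 s: -12 × 4 = -48 m/s
Δv = -33 m/s, so v(9) = 7 + (-33) = -26 m/s.

-26 m/s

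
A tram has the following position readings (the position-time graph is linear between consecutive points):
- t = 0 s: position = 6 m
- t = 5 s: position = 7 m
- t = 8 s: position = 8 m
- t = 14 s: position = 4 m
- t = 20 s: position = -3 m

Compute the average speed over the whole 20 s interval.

0.65 m/s

Average speed = (total path length)/(elapsed time); on a piecewise-linear x-t graph the path length is Σ|Δx|.
0–5 s: |Δx| = |7 − 6| = 1 m
5–8 s: |Δx| = |8 − 7| = 1 m
8–14 s: |Δx| = |4 − 8| = 4 m
14–20 s: |Δx| = |-3 − 4| = 7 m
Total path = 13 m; average speed = 13/20 = 0.65 m/s.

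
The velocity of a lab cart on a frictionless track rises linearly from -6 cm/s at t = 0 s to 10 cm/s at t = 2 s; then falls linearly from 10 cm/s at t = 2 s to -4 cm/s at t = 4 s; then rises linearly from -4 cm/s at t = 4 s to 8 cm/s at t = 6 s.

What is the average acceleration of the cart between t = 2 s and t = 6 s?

-0.5 cm/s²

Average acceleration = Δv/Δt = (8 − 10)/(6 − 2) = -0.5 cm/s².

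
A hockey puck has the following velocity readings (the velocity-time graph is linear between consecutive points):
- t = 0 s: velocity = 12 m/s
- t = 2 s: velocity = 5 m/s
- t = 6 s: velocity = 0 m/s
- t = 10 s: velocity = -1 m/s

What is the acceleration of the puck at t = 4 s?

-1.25 m/s²

Acceleration is the slope of the v-t graph on 2–6 s: (0 − 5)/(6 − 2) = -1.25 m/s².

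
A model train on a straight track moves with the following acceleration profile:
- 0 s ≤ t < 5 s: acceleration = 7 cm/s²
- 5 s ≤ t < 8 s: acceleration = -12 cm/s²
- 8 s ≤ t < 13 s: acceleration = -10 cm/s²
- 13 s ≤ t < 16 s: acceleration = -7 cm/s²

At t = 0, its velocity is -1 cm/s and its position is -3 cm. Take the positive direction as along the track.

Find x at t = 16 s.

On each constant-a segment, Δv = aΔt and Δx = v₀Δt + ½aΔt²; chain segment to segment.
0–5 s: v starts -1 cm/s; Δx = -1·5 + ½·7·5² = 82.5 cm; v ends 34 cm/s.
5–8 s: v starts 34 cm/s; Δx = 34·3 + ½·-12·3² = 48 cm; v ends -2 cm/s.
8–13 s: v starts -2 cm/s; Δx = -2·5 + ½·-10·5² = -135 cm; v ends -52 cm/s.
13–16 s: v starts -52 cm/s; Δx = -52·3 + ½·-7·3² = -187.5 cm; v ends -73 cm/s.
x(16) = -3 + Σ Δx = -195 cm.

-195 cm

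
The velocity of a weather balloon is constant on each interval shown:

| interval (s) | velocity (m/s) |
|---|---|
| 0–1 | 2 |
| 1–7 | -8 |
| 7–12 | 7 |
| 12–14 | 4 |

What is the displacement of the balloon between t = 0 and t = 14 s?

-3 m

Displacement is the signed area under the v-t curve.
0–1 s: 2 × 1 = 2 m
1–7 s: -8 × 6 = -48 m
7–12 s: 7 × 5 = 35 m
12–14 s: 4 × 2 = 8 m
Net displacement = -3 m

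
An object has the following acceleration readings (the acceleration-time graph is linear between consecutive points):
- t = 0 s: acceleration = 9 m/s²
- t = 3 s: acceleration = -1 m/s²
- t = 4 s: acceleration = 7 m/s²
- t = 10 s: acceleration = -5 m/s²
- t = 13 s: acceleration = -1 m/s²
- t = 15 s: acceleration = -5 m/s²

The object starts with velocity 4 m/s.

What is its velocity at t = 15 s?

Δv equals the area under the a-t graph; then v = v₀ + Δv.
0–3 s: ½(9 + -1)(3) = 12 m/s
3–4 s: ½(-1 + 7)(1) = 3 m/s
4–10 s: ½(7 + -5)(6) = 6 m/s
10–13 s: ½(-5 + -1)(3) = -9 m/s
13–15 s: ½(-1 + -5)(2) = -6 m/s
Δv = 6 m/s, so v(15) = 4 + (6) = 10 m/s.

10 m/s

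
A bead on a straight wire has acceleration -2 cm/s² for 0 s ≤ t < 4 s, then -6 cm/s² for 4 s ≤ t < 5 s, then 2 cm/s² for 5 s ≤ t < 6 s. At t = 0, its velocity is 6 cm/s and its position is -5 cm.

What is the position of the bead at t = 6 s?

-9 cm

On each constant-a segment, Δv = aΔt and Δx = v₀Δt + ½aΔt²; chain segment to segment.
0–4 s: v starts 6 cm/s; Δx = 6·4 + ½·-2·4² = 8 cm; v ends -2 cm/s.
4–5 s: v starts -2 cm/s; Δx = -2·1 + ½·-6·1² = -5 cm; v ends -8 cm/s.
5–6 s: v starts -8 cm/s; Δx = -8·1 + ½·2·1² = -7 cm; v ends -6 cm/s.
x(6) = -5 + Σ Δx = -9 cm.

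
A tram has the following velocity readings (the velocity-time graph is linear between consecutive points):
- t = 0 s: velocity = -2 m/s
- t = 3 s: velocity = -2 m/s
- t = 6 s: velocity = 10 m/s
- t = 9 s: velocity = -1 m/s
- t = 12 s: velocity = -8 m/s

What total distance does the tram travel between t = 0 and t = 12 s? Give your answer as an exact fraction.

Total distance travelled is ∫|v| dt — sum the magnitudes of each area piece.
0–3 s: |-2| × 3 = 6 m
3–6 s: v = 0 at t = 3.5 s; triangle areas 0.5 + 12.5 = 13 m
6–9 s: v = 0 at t = 96/11 s; triangle areas 150/11 + 3/22 = 303/22 m
9–12 s: |½(-1 + -8)(3)| = 13.5 m
Total distance = 509/11 m

509/11 m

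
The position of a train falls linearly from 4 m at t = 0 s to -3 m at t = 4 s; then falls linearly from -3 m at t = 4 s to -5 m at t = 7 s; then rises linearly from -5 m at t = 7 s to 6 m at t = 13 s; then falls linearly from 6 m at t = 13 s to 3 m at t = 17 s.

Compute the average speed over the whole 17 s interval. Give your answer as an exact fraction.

23/17 m/s

Average speed = (total path length)/(elapsed time); on a piecewise-linear x-t graph the path length is Σ|Δx|.
0–4 s: |Δx| = |-3 − 4| = 7 m
4–7 s: |Δx| = |-5 − -3| = 2 m
7–13 s: |Δx| = |6 − -5| = 11 m
13–17 s: |Δx| = |3 − 6| = 3 m
Total path = 23 m; average speed = 23/17 = 23/17 m/s.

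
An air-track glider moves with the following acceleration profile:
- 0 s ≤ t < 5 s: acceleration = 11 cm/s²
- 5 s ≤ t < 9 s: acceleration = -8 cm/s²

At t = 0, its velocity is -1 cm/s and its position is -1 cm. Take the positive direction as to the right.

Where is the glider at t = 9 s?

283.5 cm

On each constant-a segment, Δv = aΔt and Δx = v₀Δt + ½aΔt²; chain segment to segment.
0–5 s: v starts -1 cm/s; Δx = -1·5 + ½·11·5² = 132.5 cm; v ends 54 cm/s.
5–9 s: v starts 54 cm/s; Δx = 54·4 + ½·-8·4² = 152 cm; v ends 22 cm/s.
x(9) = -1 + Σ Δx = 283.5 cm.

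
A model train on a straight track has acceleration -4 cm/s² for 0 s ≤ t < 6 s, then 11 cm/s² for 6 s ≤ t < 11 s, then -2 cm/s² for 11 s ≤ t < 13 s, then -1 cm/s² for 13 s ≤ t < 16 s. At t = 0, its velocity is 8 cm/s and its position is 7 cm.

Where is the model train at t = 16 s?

215 cm

On each constant-a segment, Δv = aΔt and Δx = v₀Δt + ½aΔt²; chain segment to segment.
0–6 s: v starts 8 cm/s; Δx = 8·6 + ½·-4·6² = -24 cm; v ends -16 cm/s.
6–11 s: v starts -16 cm/s; Δx = -16·5 + ½·11·5² = 57.5 cm; v ends 39 cm/s.
11–13 s: v starts 39 cm/s; Δx = 39·2 + ½·-2·2² = 74 cm; v ends 35 cm/s.
13–16 s: v starts 35 cm/s; Δx = 35·3 + ½·-1·3² = 100.5 cm; v ends 32 cm/s.
x(16) = 7 + Σ Δx = 215 cm.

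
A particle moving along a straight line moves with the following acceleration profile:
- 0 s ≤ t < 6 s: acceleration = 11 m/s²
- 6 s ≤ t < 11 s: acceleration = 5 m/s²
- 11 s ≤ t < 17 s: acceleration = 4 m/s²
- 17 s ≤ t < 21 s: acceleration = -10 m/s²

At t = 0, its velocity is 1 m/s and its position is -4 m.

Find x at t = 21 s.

1605.5 m

On each constant-a segment, Δv = aΔt and Δx = v₀Δt + ½aΔt²; chain segment to segment.
0–6 s: v starts 1 m/s; Δx = 1·6 + ½·11·6² = 204 m; v ends 67 m/s.
6–11 s: v starts 67 m/s; Δx = 67·5 + ½·5·5² = 397.5 m; v ends 92 m/s.
11–17 s: v starts 92 m/s; Δx = 92·6 + ½·4·6² = 624 m; v ends 116 m/s.
17–21 s: v starts 116 m/s; Δx = 116·4 + ½·-10·4² = 384 m; v ends 76 m/s.
x(21) = -4 + Σ Δx = 1605.5 m.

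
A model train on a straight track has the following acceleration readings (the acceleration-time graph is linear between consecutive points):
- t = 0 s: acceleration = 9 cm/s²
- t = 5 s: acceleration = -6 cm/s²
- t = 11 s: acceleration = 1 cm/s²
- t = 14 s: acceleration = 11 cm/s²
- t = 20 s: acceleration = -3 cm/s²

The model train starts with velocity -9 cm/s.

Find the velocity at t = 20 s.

25.5 cm/s

Δv equals the area under the a-t graph; then v = v₀ + Δv.
0–5 s: ½(9 + -6)(5) = 7.5 cm/s
5–11 s: ½(-6 + 1)(6) = -15 cm/s
11–14 s: ½(1 + 11)(3) = 18 cm/s
14–20 s: ½(11 + -3)(6) = 24 cm/s
Δv = 34.5 cm/s, so v(20) = -9 + (34.5) = 25.5 cm/s.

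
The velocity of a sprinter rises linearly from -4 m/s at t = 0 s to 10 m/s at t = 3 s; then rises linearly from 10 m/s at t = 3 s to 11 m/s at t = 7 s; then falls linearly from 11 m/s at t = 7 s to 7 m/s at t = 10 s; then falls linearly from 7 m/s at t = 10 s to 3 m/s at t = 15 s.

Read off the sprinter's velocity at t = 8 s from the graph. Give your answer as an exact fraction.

On 7–10 s the graph is linear from 11 to 7 m/s: v(8) = 11 + (7 − 11)·(8 − 7)/(10 − 7) = 29/3 m/s.

29/3 m/s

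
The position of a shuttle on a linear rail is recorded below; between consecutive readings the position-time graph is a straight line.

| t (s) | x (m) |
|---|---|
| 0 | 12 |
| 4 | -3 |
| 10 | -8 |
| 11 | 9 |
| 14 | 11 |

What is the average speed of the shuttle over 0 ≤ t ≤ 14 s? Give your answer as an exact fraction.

39/14 m/s

Average speed = (total path length)/(elapsed time); on a piecewise-linear x-t graph the path length is Σ|Δx|.
0–4 s: |Δx| = |-3 − 12| = 15 m
4–10 s: |Δx| = |-8 − -3| = 5 m
10–11 s: |Δx| = |9 − -8| = 17 m
11–14 s: |Δx| = |11 − 9| = 2 m
Total path = 39 m; average speed = 39/14 = 39/14 m/s.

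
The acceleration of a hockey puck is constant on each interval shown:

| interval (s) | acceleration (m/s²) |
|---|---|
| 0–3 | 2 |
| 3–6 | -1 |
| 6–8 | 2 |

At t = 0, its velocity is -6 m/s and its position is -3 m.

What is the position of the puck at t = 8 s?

-18.5 m

On each constant-a segment, Δv = aΔt and Δx = v₀Δt + ½aΔt²; chain segment to segment.
0–3 s: v starts -6 m/s; Δx = -6·3 + ½·2·3² = -9 m; v ends 0 m/s.
3–6 s: v starts 0 m/s; Δx = 0·3 + ½·-1·3² = -4.5 m; v ends -3 m/s.
6–8 s: v starts -3 m/s; Δx = -3·2 + ½·2·2² = -2 m; v ends 1 m/s.
x(8) = -3 + Σ Δx = -18.5 m.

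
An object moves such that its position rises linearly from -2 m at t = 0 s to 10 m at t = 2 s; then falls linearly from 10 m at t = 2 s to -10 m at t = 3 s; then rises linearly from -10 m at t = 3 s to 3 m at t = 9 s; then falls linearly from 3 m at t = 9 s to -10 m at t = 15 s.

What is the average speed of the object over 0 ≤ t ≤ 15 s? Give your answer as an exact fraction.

Average speed = (total path length)/(elapsed time); on a piecewise-linear x-t graph the path length is Σ|Δx|.
0–2 s: |Δx| = |10 − -2| = 12 m
2–3 s: |Δx| = |-10 − 10| = 20 m
3–9 s: |Δx| = |3 − -10| = 13 m
9–15 s: |Δx| = |-10 − 3| = 13 m
Total path = 58 m; average speed = 58/15 = 58/15 m/s.

58/15 m/s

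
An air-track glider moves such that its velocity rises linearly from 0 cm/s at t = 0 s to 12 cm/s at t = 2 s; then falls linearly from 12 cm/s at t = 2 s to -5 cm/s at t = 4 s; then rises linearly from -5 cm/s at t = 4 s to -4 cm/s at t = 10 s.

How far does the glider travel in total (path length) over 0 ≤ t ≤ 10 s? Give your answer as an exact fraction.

Distance (not displacement) is the total path length: add the absolute areas under v-t.
0–2 s: |½(0 + 12)(2)| = 12 cm
2–4 s: v = 0 at t = 58/17 s; triangle areas 144/17 + 25/17 = 169/17 cm
4–10 s: |½(-5 + -4)(6)| = 27 cm
Total distance = 832/17 cm

832/17 cm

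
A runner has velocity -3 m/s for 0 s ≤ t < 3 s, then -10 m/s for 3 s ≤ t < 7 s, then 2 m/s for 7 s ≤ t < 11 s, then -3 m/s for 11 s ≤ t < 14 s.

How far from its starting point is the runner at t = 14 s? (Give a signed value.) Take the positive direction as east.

Displacement is the signed area under the v-t curve.
0–3 s: -3 × 3 = -9 m
3–7 s: -10 × 4 = -40 m
7–11 s: 2 × 4 = 8 m
11–14 s: -3 × 3 = -9 m
Net displacement = -50 m

-50 m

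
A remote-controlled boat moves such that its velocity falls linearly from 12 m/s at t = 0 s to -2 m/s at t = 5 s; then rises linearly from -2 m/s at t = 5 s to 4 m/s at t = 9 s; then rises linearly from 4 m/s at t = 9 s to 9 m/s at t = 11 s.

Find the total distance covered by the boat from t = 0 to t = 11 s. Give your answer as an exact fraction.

968/21 m

Total distance travelled is ∫|v| dt — sum the magnitudes of each area piece.
0–5 s: v = 0 at t = 30/7 s; triangle areas 180/7 + 5/7 = 185/7 m
5–9 s: v = 0 at t = 19/3 s; triangle areas 4/3 + 16/3 = 20/3 m
9–11 s: |½(4 + 9)(2)| = 13 m
Total distance = 968/21 m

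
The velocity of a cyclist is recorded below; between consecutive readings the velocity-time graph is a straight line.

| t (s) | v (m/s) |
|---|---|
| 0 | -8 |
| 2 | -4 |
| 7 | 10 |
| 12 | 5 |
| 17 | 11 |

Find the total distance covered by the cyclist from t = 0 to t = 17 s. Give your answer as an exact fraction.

Total distance travelled is ∫|v| dt — sum the magnitudes of each area piece.
0–2 s: |½(-8 + -4)(2)| = 12 m
2–7 s: v = 0 at t = 24/7 s; triangle areas 20/7 + 125/7 = 145/7 m
7–12 s: |½(10 + 5)(5)| = 37.5 m
12–17 s: |½(5 + 11)(5)| = 40 m
Total distance = 1543/14 m

1543/14 m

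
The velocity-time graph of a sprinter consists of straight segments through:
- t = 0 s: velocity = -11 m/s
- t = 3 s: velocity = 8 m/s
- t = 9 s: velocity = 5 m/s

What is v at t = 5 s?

7 m/s

On 3–9 s the graph is linear from 8 to 5 m/s: v(5) = 8 + (5 − 8)·(5 − 3)/(9 − 3) = 7 m/s.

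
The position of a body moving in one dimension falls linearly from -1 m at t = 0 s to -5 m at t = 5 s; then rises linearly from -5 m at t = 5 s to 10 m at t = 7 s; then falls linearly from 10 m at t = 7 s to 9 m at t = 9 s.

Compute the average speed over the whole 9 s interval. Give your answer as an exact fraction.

20/9 m/s

Average speed = (total path length)/(elapsed time); on a piecewise-linear x-t graph the path length is Σ|Δx|.
0–5 s: |Δx| = |-5 − -1| = 4 m
5–7 s: |Δx| = |10 − -5| = 15 m
7–9 s: |Δx| = |9 − 10| = 1 m
Total path = 20 m; average speed = 20/9 = 20/9 m/s.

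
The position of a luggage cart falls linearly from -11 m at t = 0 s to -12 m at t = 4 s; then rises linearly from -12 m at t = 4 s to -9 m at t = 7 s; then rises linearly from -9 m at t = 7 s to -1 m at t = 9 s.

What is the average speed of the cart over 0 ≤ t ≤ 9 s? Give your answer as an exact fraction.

4/3 m/s

Average speed = (total path length)/(elapsed time); on a piecewise-linear x-t graph the path length is Σ|Δx|.
0–4 s: |Δx| = |-12 − -11| = 1 m
4–7 s: |Δx| = |-9 − -12| = 3 m
7–9 s: |Δx| = |-1 − -9| = 8 m
Total path = 12 m; average speed = 12/9 = 4/3 m/s.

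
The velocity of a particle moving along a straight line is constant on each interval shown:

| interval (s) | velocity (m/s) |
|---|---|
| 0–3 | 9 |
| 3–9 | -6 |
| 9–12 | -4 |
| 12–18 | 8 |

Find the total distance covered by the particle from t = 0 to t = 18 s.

Total distance travelled is ∫|v| dt — sum the magnitudes of each area piece.
0–3 s: |9| × 3 = 27 m
3–9 s: |-6| × 6 = 36 m
9–12 s: |-4| × 3 = 12 m
12–18 s: |8| × 6 = 48 m
Total distance = 123 m

123 m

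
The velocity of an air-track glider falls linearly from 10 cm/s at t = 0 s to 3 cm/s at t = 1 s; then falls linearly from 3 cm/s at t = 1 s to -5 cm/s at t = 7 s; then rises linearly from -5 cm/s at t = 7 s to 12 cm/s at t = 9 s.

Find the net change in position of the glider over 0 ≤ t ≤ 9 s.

7.5 cm

Displacement is the signed area under the v-t curve.
0–1 s: ½(10 + 3)(1) = 6.5 cm
1–7 s: ½(3 + -5)(6) = -6 cm
7–9 s: ½(-5 + 12)(2) = 7 cm
Net displacement = 7.5 cm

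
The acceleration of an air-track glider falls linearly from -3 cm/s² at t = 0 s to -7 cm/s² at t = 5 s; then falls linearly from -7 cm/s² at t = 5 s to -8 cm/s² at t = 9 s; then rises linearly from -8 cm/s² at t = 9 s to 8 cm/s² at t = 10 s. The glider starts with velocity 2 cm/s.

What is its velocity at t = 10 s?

Δv equals the area under the a-t graph; then v = v₀ + Δv.
0–5 s: ½(-3 + -7)(5) = -25 cm/s
5–9 s: ½(-7 + -8)(4) = -30 cm/s
9–10 s: ½(-8 + 8)(1) = 0 cm/s
Δv = -55 cm/s, so v(10) = 2 + (-55) = -53 cm/s.

-53 cm/s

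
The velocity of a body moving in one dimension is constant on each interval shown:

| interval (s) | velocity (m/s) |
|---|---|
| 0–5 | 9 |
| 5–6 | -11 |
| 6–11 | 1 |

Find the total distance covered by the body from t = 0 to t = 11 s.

61 m

Total distance travelled is ∫|v| dt — sum the magnitudes of each area piece.
0–5 s: |9| × 5 = 45 m
5–6 s: |-11| × 1 = 11 m
6–11 s: |1| × 5 = 5 m
Total distance = 61 m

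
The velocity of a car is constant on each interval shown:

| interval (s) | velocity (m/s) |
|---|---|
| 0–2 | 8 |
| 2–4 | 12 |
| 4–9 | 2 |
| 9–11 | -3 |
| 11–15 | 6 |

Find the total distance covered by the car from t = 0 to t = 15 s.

Total distance travelled is ∫|v| dt — sum the magnitudes of each area piece.
0–2 s: |8| × 2 = 16 m
2–4 s: |12| × 2 = 24 m
4–9 s: |2| × 5 = 10 m
9–11 s: |-3| × 2 = 6 m
11–15 s: |6| × 4 = 24 m
Total distance = 80 m

80 m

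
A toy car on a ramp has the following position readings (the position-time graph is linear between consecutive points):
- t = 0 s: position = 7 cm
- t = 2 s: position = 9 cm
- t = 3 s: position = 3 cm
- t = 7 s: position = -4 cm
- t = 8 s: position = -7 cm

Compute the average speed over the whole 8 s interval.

2.25 cm/s

Average speed = (total path length)/(elapsed time); on a piecewise-linear x-t graph the path length is Σ|Δx|.
0–2 s: |Δx| = |9 − 7| = 2 cm
2–3 s: |Δx| = |3 − 9| = 6 cm
3–7 s: |Δx| = |-4 − 3| = 7 cm
7–8 s: |Δx| = |-7 − -4| = 3 cm
Total path = 18 cm; average speed = 18/8 = 2.25 cm/s.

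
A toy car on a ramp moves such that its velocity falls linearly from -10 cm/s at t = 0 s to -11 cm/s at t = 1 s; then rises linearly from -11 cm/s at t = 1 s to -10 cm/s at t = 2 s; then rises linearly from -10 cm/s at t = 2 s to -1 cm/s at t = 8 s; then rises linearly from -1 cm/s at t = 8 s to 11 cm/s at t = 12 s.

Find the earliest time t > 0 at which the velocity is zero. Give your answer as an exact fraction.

t = 25/3 s

v changes sign on 8–12 s (from -1 to 11); the graph is linear there, so v = 0 at t = 8 + (1)·(12 − 8)/(11 − -1) = 25/3 s.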